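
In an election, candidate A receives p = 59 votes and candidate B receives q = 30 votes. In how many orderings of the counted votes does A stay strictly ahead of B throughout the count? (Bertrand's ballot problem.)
Strict-lead orderings = 146223642402178464162336

Total orderings of the 89 votes with 59 for A: C(89, 59) = 448755316337720114153376. By the Bertrand ballot formula (Cycle Lemma / reflection principle), the number of orderings in which A is strictly ahead of B throughout is (p − q)/(p + q) · C(p + q, p) = (59 − 30)/(59 + 30) · 448755316337720114153376 = 146223642402178464162336.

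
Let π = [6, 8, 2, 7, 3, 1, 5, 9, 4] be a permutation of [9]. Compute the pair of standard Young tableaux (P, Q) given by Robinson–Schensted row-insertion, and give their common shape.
P = [1, 3, 4, 9] / [2, 5] / [6, 7] / [8];  Q = [1, 2, 7, 8] / [3, 4] / [5, 9] / [6];  common shape = (4, 2, 2, 1)

Row-insert the values π_1, π_2, … into P one at a time, bumping the leftmost entry strictly greater than the inserted value down to the next row. The recording tableau Q records, in position (i, j), the step at which that cell was added to P.
  Insert 6 (step 1): P = [6];  Q = [1]
  Insert 8 (step 2): P = [6, 8];  Q = [1, 2]
  Insert 2 (step 3): P = [2, 8] / [6];  Q = [1, 2] / [3]
  Insert 7 (step 4): P = [2, 7] / [6, 8];  Q = [1, 2] / [3, 4]
  Insert 3 (step 5): P = [2, 3] / [6, 7] / [8];  Q = [1, 2] / [3, 4] / [5]
  Insert 1 (step 6): P = [1, 3] / [2, 7] / [6] / [8];  Q = [1, 2] / [3, 4] / [5] / [6]
  Insert 5 (step 7): P = [1, 3, 5] / [2, 7] / [6] / [8];  Q = [1, 2, 7] / [3, 4] / [5] / [6]
  Insert 9 (step 8): P = [1, 3, 5, 9] / [2, 7] / [6] / [8];  Q = [1, 2, 7, 8] / [3, 4] / [5] / [6]
  Insert 4 (step 9): P = [1, 3, 4, 9] / [2, 5] / [6, 7] / [8];  Q = [1, 2, 7, 8] / [3, 4] / [5, 9] / [6]
Final shape: (4, 2, 2, 1).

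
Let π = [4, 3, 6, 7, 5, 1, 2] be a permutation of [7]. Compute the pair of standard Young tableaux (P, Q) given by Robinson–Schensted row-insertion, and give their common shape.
P = [1, 2, 7] / [3, 5] / [4, 6];  Q = [1, 3, 4] / [2, 5] / [6, 7];  common shape = (3, 2, 2)

Row-insert the values π_1, π_2, … into P one at a time, bumping the leftmost entry strictly greater than the inserted value down to the next row. The recording tableau Q records, in position (i, j), the step at which that cell was added to P.
  Insert 4 (step 1): P = [4];  Q = [1]
  Insert 3 (step 2): P = [3] / [4];  Q = [1] / [2]
  Insert 6 (step 3): P = [3, 6] / [4];  Q = [1, 3] / [2]
  Insert 7 (step 4): P = [3, 6, 7] / [4];  Q = [1, 3, 4] / [2]
  Insert 5 (step 5): P = [3, 5, 7] / [4, 6];  Q = [1, 3, 4] / [2, 5]
  Insert 1 (step 6): P = [1, 5, 7] / [3, 6] / [4];  Q = [1, 3, 4] / [2, 5] / [6]
  Insert 2 (step 7): P = [1, 2, 7] / [3, 5] / [4, 6];  Q = [1, 3, 4] / [2, 5] / [6, 7]
Final shape: (3, 2, 2).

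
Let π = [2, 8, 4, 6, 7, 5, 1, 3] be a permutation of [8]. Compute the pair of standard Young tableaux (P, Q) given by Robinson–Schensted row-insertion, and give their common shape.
P = [1, 3, 5, 7] / [2, 4] / [6] / [8];  Q = [1, 2, 4, 5] / [3, 8] / [6] / [7];  common shape = (4, 2, 1, 1)

Row-insert the values π_1, π_2, … into P one at a time, bumping the leftmost entry strictly greater than the inserted value down to the next row. The recording tableau Q records, in position (i, j), the step at which that cell was added to P.
  Insert 2 (step 1): P = [2];  Q = [1]
  Insert 8 (step 2): P = [2, 8];  Q = [1, 2]
  Insert 4 (step 3): P = [2, 4] / [8];  Q = [1, 2] / [3]
  Insert 6 (step 4): P = [2, 4, 6] / [8];  Q = [1, 2, 4] / [3]
  Insert 7 (step 5): P = [2, 4, 6, 7] / [8];  Q = [1, 2, 4, 5] / [3]
  Insert 5 (step 6): P = [2, 4, 5, 7] / [6] / [8];  Q = [1, 2, 4, 5] / [3] / [6]
  Insert 1 (step 7): P = [1, 4, 5, 7] / [2] / [6] / [8];  Q = [1, 2, 4, 5] / [3] / [6] / [7]
  Insert 3 (step 8): P = [1, 3, 5, 7] / [2, 4] / [6] / [8];  Q = [1, 2, 4, 5] / [3, 8] / [6] / [7]
Final shape: (4, 2, 1, 1).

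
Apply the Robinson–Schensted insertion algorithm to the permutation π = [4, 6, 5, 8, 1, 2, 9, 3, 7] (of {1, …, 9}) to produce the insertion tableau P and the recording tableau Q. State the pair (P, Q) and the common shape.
P = [1, 2, 3, 7] / [4, 5, 8, 9] / [6];  Q = [1, 2, 4, 7] / [3, 6, 8, 9] / [5];  common shape = (4, 4, 1)

Row-insert the values π_1, π_2, … into P one at a time, bumping the leftmost entry strictly greater than the inserted value down to the next row. The recording tableau Q records, in position (i, j), the step at which that cell was added to P.
  Insert 4 (step 1): P = [4];  Q = [1]
  Insert 6 (step 2): P = [4, 6];  Q = [1, 2]
  Insert 5 (step 3): P = [4, 5] / [6];  Q = [1, 2] / [3]
  Insert 8 (step 4): P = [4, 5, 8] / [6];  Q = [1, 2, 4] / [3]
  Insert 1 (step 5): P = [1, 5, 8] / [4] / [6];  Q = [1, 2, 4] / [3] / [5]
  Insert 2 (step 6): P = [1, 2, 8] / [4, 5] / [6];  Q = [1, 2, 4] / [3, 6] / [5]
  Insert 9 (step 7): P = [1, 2, 8, 9] / [4, 5] / [6];  Q = [1, 2, 4, 7] / [3, 6] / [5]
  Insert 3 (step 8): P = [1, 2, 3, 9] / [4, 5, 8] / [6];  Q = [1, 2, 4, 7] / [3, 6, 8] / [5]
  Insert 7 (step 9): P = [1, 2, 3, 7] / [4, 5, 8, 9] / [6];  Q = [1, 2, 4, 7] / [3, 6, 8, 9] / [5]
Final shape: (4, 4, 1).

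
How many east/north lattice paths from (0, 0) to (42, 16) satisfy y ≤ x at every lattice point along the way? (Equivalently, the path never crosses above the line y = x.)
Number of paths = 50207556642705

By the reflection principle (André's argument), the number of monotone paths to (42, 16) with n ≤ m that never go above y = x is C(58, 42) − C(58, 43) = 79960182801345 − 29752626158640 = 50207556642705.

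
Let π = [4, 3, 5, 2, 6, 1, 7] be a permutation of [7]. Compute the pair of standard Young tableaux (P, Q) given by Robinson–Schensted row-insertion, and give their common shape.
P = [1, 5, 6, 7] / [2] / [3] / [4];  Q = [1, 3, 5, 7] / [2] / [4] / [6];  common shape = (4, 1, 1, 1)

Row-insert the values π_1, π_2, … into P one at a time, bumping the leftmost entry strictly greater than the inserted value down to the next row. The recording tableau Q records, in position (i, j), the step at which that cell was added to P.
  Insert 4 (step 1): P = [4];  Q = [1]
  Insert 3 (step 2): P = [3] / [4];  Q = [1] / [2]
  Insert 5 (step 3): P = [3, 5] / [4];  Q = [1, 3] / [2]
  Insert 2 (step 4): P = [2, 5] / [3] / [4];  Q = [1, 3] / [2] / [4]
  Insert 6 (step 5): P = [2, 5, 6] / [3] / [4];  Q = [1, 3, 5] / [2] / [4]
  Insert 1 (step 6): P = [1, 5, 6] / [2] / [3] / [4];  Q = [1, 3, 5] / [2] / [4] / [6]
  Insert 7 (step 7): P = [1, 5, 6, 7] / [2] / [3] / [4];  Q = [1, 3, 5, 7] / [2] / [4] / [6]
Final shape: (4, 1, 1, 1).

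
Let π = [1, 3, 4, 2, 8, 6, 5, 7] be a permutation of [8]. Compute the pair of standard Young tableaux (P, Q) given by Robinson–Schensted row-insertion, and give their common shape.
P = [1, 2, 4, 5, 7] / [3, 6] / [8];  Q = [1, 2, 3, 5, 8] / [4, 6] / [7];  common shape = (5, 2, 1)

Row-insert the values π_1, π_2, … into P one at a time, bumping the leftmost entry strictly greater than the inserted value down to the next row. The recording tableau Q records, in position (i, j), the step at which that cell was added to P.
  Insert 1 (step 1): P = [1];  Q = [1]
  Insert 3 (step 2): P = [1, 3];  Q = [1, 2]
  Insert 4 (step 3): P = [1, 3, 4];  Q = [1, 2, 3]
  Insert 2 (step 4): P = [1, 2, 4] / [3];  Q = [1, 2, 3] / [4]
  Insert 8 (step 5): P = [1, 2, 4, 8] / [3];  Q = [1, 2, 3, 5] / [4]
  Insert 6 (step 6): P = [1, 2, 4, 6] / [3, 8];  Q = [1, 2, 3, 5] / [4, 6]
  Insert 5 (step 7): P = [1, 2, 4, 5] / [3, 6] / [8];  Q = [1, 2, 3, 5] / [4, 6] / [7]
  Insert 7 (step 8): P = [1, 2, 4, 5, 7] / [3, 6] / [8];  Q = [1, 2, 3, 5, 8] / [4, 6] / [7]
Final shape: (5, 2, 1).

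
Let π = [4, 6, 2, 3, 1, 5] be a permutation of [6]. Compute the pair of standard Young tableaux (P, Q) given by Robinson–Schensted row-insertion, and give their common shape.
P = [1, 3, 5] / [2, 6] / [4];  Q = [1, 2, 6] / [3, 4] / [5];  common shape = (3, 2, 1)

Row-insert the values π_1, π_2, … into P one at a time, bumping the leftmost entry strictly greater than the inserted value down to the next row. The recording tableau Q records, in position (i, j), the step at which that cell was added to P.
  Insert 4 (step 1): P = [4];  Q = [1]
  Insert 6 (step 2): P = [4, 6];  Q = [1, 2]
  Insert 2 (step 3): P = [2, 6] / [4];  Q = [1, 2] / [3]
  Insert 3 (step 4): P = [2, 3] / [4, 6];  Q = [1, 2] / [3, 4]
  Insert 1 (step 5): P = [1, 3] / [2, 6] / [4];  Q = [1, 2] / [3, 4] / [5]
  Insert 5 (step 6): P = [1, 3, 5] / [2, 6] / [4];  Q = [1, 2, 6] / [3, 4] / [5]
Final shape: (3, 2, 1).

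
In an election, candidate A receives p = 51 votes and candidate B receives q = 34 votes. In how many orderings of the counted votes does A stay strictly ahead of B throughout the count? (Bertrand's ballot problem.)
Strict-lead orderings = 123033460966787345446836

Total orderings of the 85 votes with 51 for A: C(85, 51) = 615167304833936727234180. By the Bertrand ballot formula (Cycle Lemma / reflection principle), the number of orderings in which A is strictly ahead of B throughout is (p − q)/(p + q) · C(p + q, p) = (51 − 34)/(51 + 34) · 615167304833936727234180 = 123033460966787345446836.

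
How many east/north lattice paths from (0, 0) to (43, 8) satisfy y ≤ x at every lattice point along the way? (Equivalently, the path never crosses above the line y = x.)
Number of paths = 520987950

By the reflection principle (André's argument), the number of monotone paths to (43, 8) with n ≤ m that never go above y = x is C(51, 43) − C(51, 44) = 636763050 − 115775100 = 520987950.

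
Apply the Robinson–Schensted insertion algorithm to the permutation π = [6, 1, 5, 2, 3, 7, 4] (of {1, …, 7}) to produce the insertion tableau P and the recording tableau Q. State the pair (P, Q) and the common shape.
P = [1, 2, 3, 4] / [5, 7] / [6];  Q = [1, 3, 5, 6] / [2, 7] / [4];  common shape = (4, 2, 1)

Row-insert the values π_1, π_2, … into P one at a time, bumping the leftmost entry strictly greater than the inserted value down to the next row. The recording tableau Q records, in position (i, j), the step at which that cell was added to P.
  Insert 6 (step 1): P = [6];  Q = [1]
  Insert 1 (step 2): P = [1] / [6];  Q = [1] / [2]
  Insert 5 (step 3): P = [1, 5] / [6];  Q = [1, 3] / [2]
  Insert 2 (step 4): P = [1, 2] / [5] / [6];  Q = [1, 3] / [2] / [4]
  Insert 3 (step 5): P = [1, 2, 3] / [5] / [6];  Q = [1, 3, 5] / [2] / [4]
  Insert 7 (step 6): P = [1, 2, 3, 7] / [5] / [6];  Q = [1, 3, 5, 6] / [2] / [4]
  Insert 4 (step 7): P = [1, 2, 3, 4] / [5, 7] / [6];  Q = [1, 3, 5, 6] / [2, 7] / [4]
Final shape: (4, 2, 1).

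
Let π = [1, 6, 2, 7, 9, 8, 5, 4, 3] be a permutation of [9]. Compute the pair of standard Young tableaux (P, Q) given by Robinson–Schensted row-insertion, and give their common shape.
P = [1, 2, 3, 8] / [4, 7] / [5] / [6] / [9];  Q = [1, 2, 4, 5] / [3, 6] / [7] / [8] / [9];  common shape = (4, 2, 1, 1, 1)

Row-insert the values π_1, π_2, … into P one at a time, bumping the leftmost entry strictly greater than the inserted value down to the next row. The recording tableau Q records, in position (i, j), the step at which that cell was added to P.
  Insert 1 (step 1): P = [1];  Q = [1]
  Insert 6 (step 2): P = [1, 6];  Q = [1, 2]
  Insert 2 (step 3): P = [1, 2] / [6];  Q = [1, 2] / [3]
  Insert 7 (step 4): P = [1, 2, 7] / [6];  Q = [1, 2, 4] / [3]
  Insert 9 (step 5): P = [1, 2, 7, 9] / [6];  Q = [1, 2, 4, 5] / [3]
  Insert 8 (step 6): P = [1, 2, 7, 8] / [6, 9];  Q = [1, 2, 4, 5] / [3, 6]
  Insert 5 (step 7): P = [1, 2, 5, 8] / [6, 7] / [9];  Q = [1, 2, 4, 5] / [3, 6] / [7]
  Insert 4 (step 8): P = [1, 2, 4, 8] / [5, 7] / [6] / [9];  Q = [1, 2, 4, 5] / [3, 6] / [7] / [8]
  Insert 3 (step 9): P = [1, 2, 3, 8] / [4, 7] / [5] / [6] / [9];  Q = [1, 2, 4, 5] / [3, 6] / [7] / [8] / [9]
Final shape: (4, 2, 1, 1, 1).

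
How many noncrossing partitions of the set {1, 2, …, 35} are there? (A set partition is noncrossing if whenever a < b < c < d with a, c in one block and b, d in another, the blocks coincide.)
C_35 = 3116285494907301262

These noncrossing partitions are counted by the Catalan number C_n = (1/(n + 1)) · C(2n, n). For n = 35: C_35 = (1/36) · C(70, 35) = 112186277816662845432/36 = 3116285494907301262.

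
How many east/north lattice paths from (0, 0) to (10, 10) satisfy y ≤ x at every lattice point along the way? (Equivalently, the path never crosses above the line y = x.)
Number of paths = 16796

By the reflection principle (André's argument), the number of monotone paths to (10, 10) with n ≤ m that never go above y = x is C(20, 10) − C(20, 11) = 184756 − 167960 = 16796.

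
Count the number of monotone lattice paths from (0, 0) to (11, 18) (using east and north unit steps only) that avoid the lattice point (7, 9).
Number of paths = 26417690

Total paths from (0, 0) to (11, 18): C(29, 11) = 34597290. Paths through (7, 9): (paths (0, 0) → (7, 9)) × (paths (7, 9) → (11, 18)) = C(16, 7) · C(13, 4) = 11440 · 715 = 8179600. Avoidance count = 34597290 − 8179600 = 26417690.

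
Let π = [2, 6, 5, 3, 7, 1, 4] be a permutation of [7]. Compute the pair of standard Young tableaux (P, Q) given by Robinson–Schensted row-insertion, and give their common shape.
P = [1, 3, 4] / [2, 7] / [5] / [6];  Q = [1, 2, 5] / [3, 7] / [4] / [6];  common shape = (3, 2, 1, 1)

Row-insert the values π_1, π_2, … into P one at a time, bumping the leftmost entry strictly greater than the inserted value down to the next row. The recording tableau Q records, in position (i, j), the step at which that cell was added to P.
  Insert 2 (step 1): P = [2];  Q = [1]
  Insert 6 (step 2): P = [2, 6];  Q = [1, 2]
  Insert 5 (step 3): P = [2, 5] / [6];  Q = [1, 2] / [3]
  Insert 3 (step 4): P = [2, 3] / [5] / [6];  Q = [1, 2] / [3] / [4]
  Insert 7 (step 5): P = [2, 3, 7] / [5] / [6];  Q = [1, 2, 5] / [3] / [4]
  Insert 1 (step 6): P = [1, 3, 7] / [2] / [5] / [6];  Q = [1, 2, 5] / [3] / [4] / [6]
  Insert 4 (step 7): P = [1, 3, 4] / [2, 7] / [5] / [6];  Q = [1, 2, 5] / [3, 7] / [4] / [6]
Final shape: (3, 2, 1, 1).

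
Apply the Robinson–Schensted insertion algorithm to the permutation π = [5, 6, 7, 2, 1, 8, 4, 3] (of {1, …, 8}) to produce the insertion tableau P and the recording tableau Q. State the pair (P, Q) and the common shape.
P = [1, 3, 7, 8] / [2, 4] / [5, 6];  Q = [1, 2, 3, 6] / [4, 7] / [5, 8];  common shape = (4, 2, 2)

Row-insert the values π_1, π_2, … into P one at a time, bumping the leftmost entry strictly greater than the inserted value down to the next row. The recording tableau Q records, in position (i, j), the step at which that cell was added to P.
  Insert 5 (step 1): P = [5];  Q = [1]
  Insert 6 (step 2): P = [5, 6];  Q = [1, 2]
  Insert 7 (step 3): P = [5, 6, 7];  Q = [1, 2, 3]
  Insert 2 (step 4): P = [2, 6, 7] / [5];  Q = [1, 2, 3] / [4]
  Insert 1 (step 5): P = [1, 6, 7] / [2] / [5];  Q = [1, 2, 3] / [4] / [5]
  Insert 8 (step 6): P = [1, 6, 7, 8] / [2] / [5];  Q = [1, 2, 3, 6] / [4] / [5]
  Insert 4 (step 7): P = [1, 4, 7, 8] / [2, 6] / [5];  Q = [1, 2, 3, 6] / [4, 7] / [5]
  Insert 3 (step 8): P = [1, 3, 7, 8] / [2, 4] / [5, 6];  Q = [1, 2, 3, 6] / [4, 7] / [5, 8]
Final shape: (4, 2, 2).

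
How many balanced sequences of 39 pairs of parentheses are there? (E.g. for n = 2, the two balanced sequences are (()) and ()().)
C_39 = 680425371729975800390

These balanced parentheses are counted by the Catalan number C_n = (1/(n + 1)) · C(2n, n). For n = 39: C_39 = (1/40) · C(78, 39) = 27217014869199032015600/40 = 680425371729975800390.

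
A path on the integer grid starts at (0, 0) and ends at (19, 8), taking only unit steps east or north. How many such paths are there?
Number of paths = 2220075

A monotone lattice path from (0, 0) to (19, 8) consists of 19 east steps and 8 north steps in some order, so it is determined by which 19 of the 27 steps are east. The count is C(27, 19) = 2220075.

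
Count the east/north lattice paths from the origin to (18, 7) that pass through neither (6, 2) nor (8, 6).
Number of paths = 279023

Inclusion–exclusion. Total paths: C(25, 18) = 480700. Through P₁: C(8, 6)·C(17, 12) = 173264. Through P₂: C(14, 8)·C(11, 10) = 33033. Since P₁ is strictly southwest of P₂, a monotone path through both must visit P₁ then P₂; paths through both = C(8, 6)·C(6, 2)·C(11, 10) = 4620. Avoid both = 480700 − 173264 − 33033 + 4620 = 279023.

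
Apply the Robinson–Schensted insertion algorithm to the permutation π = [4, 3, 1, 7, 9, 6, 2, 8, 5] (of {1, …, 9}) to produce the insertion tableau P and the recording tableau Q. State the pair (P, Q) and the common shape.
P = [1, 2, 5] / [3, 6, 8] / [4, 7, 9];  Q = [1, 4, 5] / [2, 6, 8] / [3, 7, 9];  common shape = (3, 3, 3)

Row-insert the values π_1, π_2, … into P one at a time, bumping the leftmost entry strictly greater than the inserted value down to the next row. The recording tableau Q records, in position (i, j), the step at which that cell was added to P.
  Insert 4 (step 1): P = [4];  Q = [1]
  Insert 3 (step 2): P = [3] / [4];  Q = [1] / [2]
  Insert 1 (step 3): P = [1] / [3] / [4];  Q = [1] / [2] / [3]
  Insert 7 (step 4): P = [1, 7] / [3] / [4];  Q = [1, 4] / [2] / [3]
  Insert 9 (step 5): P = [1, 7, 9] / [3] / [4];  Q = [1, 4, 5] / [2] / [3]
  Insert 6 (step 6): P = [1, 6, 9] / [3, 7] / [4];  Q = [1, 4, 5] / [2, 6] / [3]
  Insert 2 (step 7): P = [1, 2, 9] / [3, 6] / [4, 7];  Q = [1, 4, 5] / [2, 6] / [3, 7]
  Insert 8 (step 8): P = [1, 2, 8] / [3, 6, 9] / [4, 7];  Q = [1, 4, 5] / [2, 6, 8] / [3, 7]
  Insert 5 (step 9): P = [1, 2, 5] / [3, 6, 8] / [4, 7, 9];  Q = [1, 4, 5] / [2, 6, 8] / [3, 7, 9]
Final shape: (3, 3, 3).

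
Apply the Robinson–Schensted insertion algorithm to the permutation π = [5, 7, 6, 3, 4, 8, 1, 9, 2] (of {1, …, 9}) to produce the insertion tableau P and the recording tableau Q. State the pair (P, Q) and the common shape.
P = [1, 2, 8, 9] / [3, 4] / [5, 6] / [7];  Q = [1, 2, 6, 8] / [3, 5] / [4, 9] / [7];  common shape = (4, 2, 2, 1)

Row-insert the values π_1, π_2, … into P one at a time, bumping the leftmost entry strictly greater than the inserted value down to the next row. The recording tableau Q records, in position (i, j), the step at which that cell was added to P.
  Insert 5 (step 1): P = [5];  Q = [1]
  Insert 7 (step 2): P = [5, 7];  Q = [1, 2]
  Insert 6 (step 3): P = [5, 6] / [7];  Q = [1, 2] / [3]
  Insert 3 (step 4): P = [3, 6] / [5] / [7];  Q = [1, 2] / [3] / [4]
  Insert 4 (step 5): P = [3, 4] / [5, 6] / [7];  Q = [1, 2] / [3, 5] / [4]
  Insert 8 (step 6): P = [3, 4, 8] / [5, 6] / [7];  Q = [1, 2, 6] / [3, 5] / [4]
  Insert 1 (step 7): P = [1, 4, 8] / [3, 6] / [5] / [7];  Q = [1, 2, 6] / [3, 5] / [4] / [7]
  Insert 9 (step 8): P = [1, 4, 8, 9] / [3, 6] / [5] / [7];  Q = [1, 2, 6, 8] / [3, 5] / [4] / [7]
  Insert 2 (step 9): P = [1, 2, 8, 9] / [3, 4] / [5, 6] / [7];  Q = [1, 2, 6, 8] / [3, 5] / [4, 9] / [7]
Final shape: (4, 2, 2, 1).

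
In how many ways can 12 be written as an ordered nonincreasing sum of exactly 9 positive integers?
p(12, 9 parts) = 3

Partitions of n into exactly k parts ↔ partitions of n − k into at most k parts (subtract 1 from each part). For n = 12, k = 9, the partitions are: 4+1+1+1+1+1+1+1+1, 3+2+1+1+1+1+1+1+1, 2+2+2+1+1+1+1+1+1. Count = 3.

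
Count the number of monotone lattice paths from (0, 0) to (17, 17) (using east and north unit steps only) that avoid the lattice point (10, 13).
Number of paths = 1956064440

Total paths from (0, 0) to (17, 17): C(34, 17) = 2333606220. Paths through (10, 13): (paths (0, 0) → (10, 13)) × (paths (10, 13) → (17, 17)) = C(23, 10) · C(11, 7) = 1144066 · 330 = 377541780. Avoidance count = 2333606220 − 377541780 = 1956064440.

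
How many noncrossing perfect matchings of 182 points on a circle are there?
C_91 = 3935312233584004685417853572763349509774031680023800

These noncrossing handshakes are counted by the Catalan number C_n = (1/(n + 1)) · C(2n, n). For n = 91: C_91 = (1/92) · C(182, 91) = 362048725489728431058442528694228154899210914562189600/92 = 3935312233584004685417853572763349509774031680023800.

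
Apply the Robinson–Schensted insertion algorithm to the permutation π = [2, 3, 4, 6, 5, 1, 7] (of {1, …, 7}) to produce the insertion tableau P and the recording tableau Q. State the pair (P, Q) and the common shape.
P = [1, 3, 4, 5, 7] / [2] / [6];  Q = [1, 2, 3, 4, 7] / [5] / [6];  common shape = (5, 1, 1)

Row-insert the values π_1, π_2, … into P one at a time, bumping the leftmost entry strictly greater than the inserted value down to the next row. The recording tableau Q records, in position (i, j), the step at which that cell was added to P.
  Insert 2 (step 1): P = [2];  Q = [1]
  Insert 3 (step 2): P = [2, 3];  Q = [1, 2]
  Insert 4 (step 3): P = [2, 3, 4];  Q = [1, 2, 3]
  Insert 6 (step 4): P = [2, 3, 4, 6];  Q = [1, 2, 3, 4]
  Insert 5 (step 5): P = [2, 3, 4, 5] / [6];  Q = [1, 2, 3, 4] / [5]
  Insert 1 (step 6): P = [1, 3, 4, 5] / [2] / [6];  Q = [1, 2, 3, 4] / [5] / [6]
  Insert 7 (step 7): P = [1, 3, 4, 5, 7] / [2] / [6];  Q = [1, 2, 3, 4, 7] / [5] / [6]
Final shape: (5, 1, 1).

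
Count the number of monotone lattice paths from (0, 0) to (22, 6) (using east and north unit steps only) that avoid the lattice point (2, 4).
Number of paths = 373275

Total paths from (0, 0) to (22, 6): C(28, 22) = 376740. Paths through (2, 4): (paths (0, 0) → (2, 4)) × (paths (2, 4) → (22, 6)) = C(6, 2) · C(22, 20) = 15 · 231 = 3465. Avoidance count = 376740 − 3465 = 373275.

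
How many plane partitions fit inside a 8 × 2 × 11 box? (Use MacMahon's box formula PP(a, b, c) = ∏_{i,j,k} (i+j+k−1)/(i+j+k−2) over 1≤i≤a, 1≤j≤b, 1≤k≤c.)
PP(8, 2, 11) = 1057896060

Evaluate the triple product over i = 1..8, j = 1..2, k = 1..11. The factors are (2/1) · (3/2) · (4/3) · (5/4) · (6/5) · (7/6) · (8/7) · (9/8) · … (176 factors total). The numerators and denominators telescope so the product is an integer; carrying out the multiplication exactly gives PP(8, 2, 11) = 1057896060.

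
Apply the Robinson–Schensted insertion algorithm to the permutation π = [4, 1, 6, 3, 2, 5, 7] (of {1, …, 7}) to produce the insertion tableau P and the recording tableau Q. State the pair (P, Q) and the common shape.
P = [1, 2, 5, 7] / [3, 6] / [4];  Q = [1, 3, 6, 7] / [2, 4] / [5];  common shape = (4, 2, 1)

Row-insert the values π_1, π_2, … into P one at a time, bumping the leftmost entry strictly greater than the inserted value down to the next row. The recording tableau Q records, in position (i, j), the step at which that cell was added to P.
  Insert 4 (step 1): P = [4];  Q = [1]
  Insert 1 (step 2): P = [1] / [4];  Q = [1] / [2]
  Insert 6 (step 3): P = [1, 6] / [4];  Q = [1, 3] / [2]
  Insert 3 (step 4): P = [1, 3] / [4, 6];  Q = [1, 3] / [2, 4]
  Insert 2 (step 5): P = [1, 2] / [3, 6] / [4];  Q = [1, 3] / [2, 4] / [5]
  Insert 5 (step 6): P = [1, 2, 5] / [3, 6] / [4];  Q = [1, 3, 6] / [2, 4] / [5]
  Insert 7 (step 7): P = [1, 2, 5, 7] / [3, 6] / [4];  Q = [1, 3, 6, 7] / [2, 4] / [5]
Final shape: (4, 2, 1).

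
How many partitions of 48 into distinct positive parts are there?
q(48) = 2910

A partition into distinct parts is a strictly decreasing sequence summing to n. The recurrence d(n, m) = d(n, m−1) + d(n−m, m−1) (use part m at most once) with q(n) = d(n, n) gives q(48) = 2910. (Euler's theorem: # distinct-part partitions = # odd-part partitions.)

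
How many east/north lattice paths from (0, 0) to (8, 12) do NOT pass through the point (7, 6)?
Number of paths = 113958

Total paths from (0, 0) to (8, 12): C(20, 8) = 125970. Paths through (7, 6): (paths (0, 0) → (7, 6)) × (paths (7, 6) → (8, 12)) = C(13, 7) · C(7, 1) = 1716 · 7 = 12012. Avoidance count = 125970 − 12012 = 113958.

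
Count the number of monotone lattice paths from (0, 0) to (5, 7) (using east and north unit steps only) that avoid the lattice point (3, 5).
Number of paths = 456

Total paths from (0, 0) to (5, 7): C(12, 5) = 792. Paths through (3, 5): (paths (0, 0) → (3, 5)) × (paths (3, 5) → (5, 7)) = C(8, 3) · C(4, 2) = 56 · 6 = 336. Avoidance count = 792 − 336 = 456.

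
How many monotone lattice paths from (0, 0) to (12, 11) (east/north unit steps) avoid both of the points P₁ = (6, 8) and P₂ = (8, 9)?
Number of paths = 870311

Inclusion–exclusion. Total paths: C(23, 12) = 1352078. Through P₁: C(14, 6)·C(9, 6) = 252252. Through P₂: C(17, 8)·C(6, 4) = 364650. Since P₁ is strictly southwest of P₂, a monotone path through both must visit P₁ then P₂; paths through both = C(14, 6)·C(3, 2)·C(6, 4) = 135135. Avoid both = 1352078 − 252252 − 364650 + 135135 = 870311.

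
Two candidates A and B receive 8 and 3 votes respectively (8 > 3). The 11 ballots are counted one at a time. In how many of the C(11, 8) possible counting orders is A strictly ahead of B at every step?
Strict-lead orderings = 75

Total orderings of the 11 votes with 8 for A: C(11, 8) = 165. By the Bertrand ballot formula (Cycle Lemma / reflection principle), the number of orderings in which A is strictly ahead of B throughout is (p − q)/(p + q) · C(p + q, p) = (8 − 3)/(8 + 3) · 165 = 75.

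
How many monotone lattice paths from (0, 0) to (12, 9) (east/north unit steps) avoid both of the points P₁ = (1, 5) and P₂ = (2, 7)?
Number of paths = 284552

Inclusion–exclusion. Total paths: C(21, 12) = 293930. Through P₁: C(6, 1)·C(15, 11) = 8190. Through P₂: C(9, 2)·C(12, 10) = 2376. Since P₁ is strictly southwest of P₂, a monotone path through both must visit P₁ then P₂; paths through both = C(6, 1)·C(3, 1)·C(12, 10) = 1188. Avoid both = 293930 − 8190 − 2376 + 1188 = 284552.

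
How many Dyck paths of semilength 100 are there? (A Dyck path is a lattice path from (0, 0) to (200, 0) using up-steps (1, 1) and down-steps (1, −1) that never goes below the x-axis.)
C_100 = 896519947090131496687170070074100632420837521538745909320

These Dyck paths are counted by the Catalan number C_n = (1/(n + 1)) · C(2n, n). For n = 100: C_100 = (1/101) · C(200, 100) = 90548514656103281165404177077484163874504589675413336841320/101 = 896519947090131496687170070074100632420837521538745909320.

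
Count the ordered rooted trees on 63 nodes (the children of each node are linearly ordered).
C_62 = 24139737743045626825711458546273312

These ordered rooted trees are counted by the Catalan number C_n = (1/(n + 1)) · C(2n, n). For n = 62: C_62 = (1/63) · C(124, 62) = 1520803477811874490019821888415218656/63 = 24139737743045626825711458546273312.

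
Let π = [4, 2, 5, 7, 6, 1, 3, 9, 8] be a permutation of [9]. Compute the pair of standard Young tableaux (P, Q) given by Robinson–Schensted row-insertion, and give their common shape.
P = [1, 3, 6, 8] / [2, 5, 9] / [4, 7];  Q = [1, 3, 4, 8] / [2, 5, 9] / [6, 7];  common shape = (4, 3, 2)

Row-insert the values π_1, π_2, … into P one at a time, bumping the leftmost entry strictly greater than the inserted value down to the next row. The recording tableau Q records, in position (i, j), the step at which that cell was added to P.
  Insert 4 (step 1): P = [4];  Q = [1]
  Insert 2 (step 2): P = [2] / [4];  Q = [1] / [2]
  Insert 5 (step 3): P = [2, 5] / [4];  Q = [1, 3] / [2]
  Insert 7 (step 4): P = [2, 5, 7] / [4];  Q = [1, 3, 4] / [2]
  Insert 6 (step 5): P = [2, 5, 6] / [4, 7];  Q = [1, 3, 4] / [2, 5]
  Insert 1 (step 6): P = [1, 5, 6] / [2, 7] / [4];  Q = [1, 3, 4] / [2, 5] / [6]
  Insert 3 (step 7): P = [1, 3, 6] / [2, 5] / [4, 7];  Q = [1, 3, 4] / [2, 5] / [6, 7]
  Insert 9 (step 8): P = [1, 3, 6, 9] / [2, 5] / [4, 7];  Q = [1, 3, 4, 8] / [2, 5] / [6, 7]
  Insert 8 (step 9): P = [1, 3, 6, 8] / [2, 5, 9] / [4, 7];  Q = [1, 3, 4, 8] / [2, 5, 9] / [6, 7]
Final shape: (4, 3, 2).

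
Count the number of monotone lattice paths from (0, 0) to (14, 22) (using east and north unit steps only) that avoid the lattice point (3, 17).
Number of paths = 3791317680

Total paths from (0, 0) to (14, 22): C(36, 14) = 3796297200. Paths through (3, 17): (paths (0, 0) → (3, 17)) × (paths (3, 17) → (14, 22)) = C(20, 3) · C(16, 11) = 1140 · 4368 = 4979520. Avoidance count = 3796297200 − 4979520 = 3791317680.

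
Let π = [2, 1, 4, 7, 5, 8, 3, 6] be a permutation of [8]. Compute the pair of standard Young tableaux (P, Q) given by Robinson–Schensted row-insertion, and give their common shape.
P = [1, 3, 5, 6] / [2, 4, 8] / [7];  Q = [1, 3, 4, 6] / [2, 5, 8] / [7];  common shape = (4, 3, 1)

Row-insert the values π_1, π_2, … into P one at a time, bumping the leftmost entry strictly greater than the inserted value down to the next row. The recording tableau Q records, in position (i, j), the step at which that cell was added to P.
  Insert 2 (step 1): P = [2];  Q = [1]
  Insert 1 (step 2): P = [1] / [2];  Q = [1] / [2]
  Insert 4 (step 3): P = [1, 4] / [2];  Q = [1, 3] / [2]
  Insert 7 (step 4): P = [1, 4, 7] / [2];  Q = [1, 3, 4] / [2]
  Insert 5 (step 5): P = [1, 4, 5] / [2, 7];  Q = [1, 3, 4] / [2, 5]
  Insert 8 (step 6): P = [1, 4, 5, 8] / [2, 7];  Q = [1, 3, 4, 6] / [2, 5]
  Insert 3 (step 7): P = [1, 3, 5, 8] / [2, 4] / [7];  Q = [1, 3, 4, 6] / [2, 5] / [7]
  Insert 6 (step 8): P = [1, 3, 5, 6] / [2, 4, 8] / [7];  Q = [1, 3, 4, 6] / [2, 5, 8] / [7]
Final shape: (4, 3, 1).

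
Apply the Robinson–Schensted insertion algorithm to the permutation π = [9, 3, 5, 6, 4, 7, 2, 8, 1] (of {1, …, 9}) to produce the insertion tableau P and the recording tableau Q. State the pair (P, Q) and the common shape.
P = [1, 4, 6, 7, 8] / [2] / [3] / [5] / [9];  Q = [1, 3, 4, 6, 8] / [2] / [5] / [7] / [9];  common shape = (5, 1, 1, 1, 1)

Row-insert the values π_1, π_2, … into P one at a time, bumping the leftmost entry strictly greater than the inserted value down to the next row. The recording tableau Q records, in position (i, j), the step at which that cell was added to P.
  Insert 9 (step 1): P = [9];  Q = [1]
  Insert 3 (step 2): P = [3] / [9];  Q = [1] / [2]
  Insert 5 (step 3): P = [3, 5] / [9];  Q = [1, 3] / [2]
  Insert 6 (step 4): P = [3, 5, 6] / [9];  Q = [1, 3, 4] / [2]
  Insert 4 (step 5): P = [3, 4, 6] / [5] / [9];  Q = [1, 3, 4] / [2] / [5]
  Insert 7 (step 6): P = [3, 4, 6, 7] / [5] / [9];  Q = [1, 3, 4, 6] / [2] / [5]
  Insert 2 (step 7): P = [2, 4, 6, 7] / [3] / [5] / [9];  Q = [1, 3, 4, 6] / [2] / [5] / [7]
  Insert 8 (step 8): P = [2, 4, 6, 7, 8] / [3] / [5] / [9];  Q = [1, 3, 4, 6, 8] / [2] / [5] / [7]
  Insert 1 (step 9): P = [1, 4, 6, 7, 8] / [2] / [3] / [5] / [9];  Q = [1, 3, 4, 6, 8] / [2] / [5] / [7] / [9]
Final shape: (5, 1, 1, 1, 1).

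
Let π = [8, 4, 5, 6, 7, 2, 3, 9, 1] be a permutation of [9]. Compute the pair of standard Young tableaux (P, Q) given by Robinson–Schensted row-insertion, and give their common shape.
P = [1, 3, 6, 7, 9] / [2, 5] / [4] / [8];  Q = [1, 3, 4, 5, 8] / [2, 7] / [6] / [9];  common shape = (5, 2, 1, 1)

Row-insert the values π_1, π_2, … into P one at a time, bumping the leftmost entry strictly greater than the inserted value down to the next row. The recording tableau Q records, in position (i, j), the step at which that cell was added to P.
  Insert 8 (step 1): P = [8];  Q = [1]
  Insert 4 (step 2): P = [4] / [8];  Q = [1] / [2]
  Insert 5 (step 3): P = [4, 5] / [8];  Q = [1, 3] / [2]
  Insert 6 (step 4): P = [4, 5, 6] / [8];  Q = [1, 3, 4] / [2]
  Insert 7 (step 5): P = [4, 5, 6, 7] / [8];  Q = [1, 3, 4, 5] / [2]
  Insert 2 (step 6): P = [2, 5, 6, 7] / [4] / [8];  Q = [1, 3, 4, 5] / [2] / [6]
  Insert 3 (step 7): P = [2, 3, 6, 7] / [4, 5] / [8];  Q = [1, 3, 4, 5] / [2, 7] / [6]
  Insert 9 (step 8): P = [2, 3, 6, 7, 9] / [4, 5] / [8];  Q = [1, 3, 4, 5, 8] / [2, 7] / [6]
  Insert 1 (step 9): P = [1, 3, 6, 7, 9] / [2, 5] / [4] / [8];  Q = [1, 3, 4, 5, 8] / [2, 7] / [6] / [9]
Final shape: (5, 2, 1, 1).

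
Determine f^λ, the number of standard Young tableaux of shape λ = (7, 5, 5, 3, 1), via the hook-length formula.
# SYT of shape (7, 5, 5, 3, 1) = 333316620

Hook-length formula: f^λ = n! / Π hook(c), product over all cells c of the Young diagram. For λ = (7, 5, 5, 3, 1), n = 21 boxes. Hook lengths by row (left-to-right, top-to-bottom): [11, 9, 8, 6, 5, 2, 1]; [8, 6, 5, 3, 2]; [7, 5, 4, 2, 1]; [4, 2, 1]; [1]. Product of hooks = 153280512000. So f^λ = 21! / 153280512000 = 51090942171709440000 / 153280512000 = 333316620.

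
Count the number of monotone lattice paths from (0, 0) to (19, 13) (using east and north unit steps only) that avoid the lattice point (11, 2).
Number of paths = 341478204

Total paths from (0, 0) to (19, 13): C(32, 19) = 347373600. Paths through (11, 2): (paths (0, 0) → (11, 2)) × (paths (11, 2) → (19, 13)) = C(13, 11) · C(19, 8) = 78 · 75582 = 5895396. Avoidance count = 347373600 − 5895396 = 341478204.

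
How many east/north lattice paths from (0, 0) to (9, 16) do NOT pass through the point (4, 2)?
Number of paths = 1868555

Total paths from (0, 0) to (9, 16): C(25, 9) = 2042975. Paths through (4, 2): (paths (0, 0) → (4, 2)) × (paths (4, 2) → (9, 16)) = C(6, 4) · C(19, 5) = 15 · 11628 = 174420. Avoidance count = 2042975 − 174420 = 1868555.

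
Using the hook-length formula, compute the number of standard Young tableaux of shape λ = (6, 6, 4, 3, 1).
# SYT of shape (6, 6, 4, 3, 1) = 83140200

Hook-length formula: f^λ = n! / Π hook(c), product over all cells c of the Young diagram. For λ = (6, 6, 4, 3, 1), n = 20 boxes. Hook lengths by row (left-to-right, top-to-bottom): [10, 8, 7, 5, 3, 2]; [9, 7, 6, 4, 2, 1]; [6, 4, 3, 1]; [4, 2, 1]; [1]. Product of hooks = 29262643200. So f^λ = 20! / 29262643200 = 2432902008176640000 / 29262643200 = 83140200.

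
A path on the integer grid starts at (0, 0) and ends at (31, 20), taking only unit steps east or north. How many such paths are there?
Number of paths = 77535155627160

A monotone lattice path from (0, 0) to (31, 20) consists of 31 east steps and 20 north steps in some order, so it is determined by which 31 of the 51 steps are east. The count is C(51, 31) = 77535155627160.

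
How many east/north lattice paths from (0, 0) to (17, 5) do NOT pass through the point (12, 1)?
Number of paths = 24696

Total paths from (0, 0) to (17, 5): C(22, 17) = 26334. Paths through (12, 1): (paths (0, 0) → (12, 1)) × (paths (12, 1) → (17, 5)) = C(13, 12) · C(9, 5) = 13 · 126 = 1638. Avoidance count = 26334 − 1638 = 24696.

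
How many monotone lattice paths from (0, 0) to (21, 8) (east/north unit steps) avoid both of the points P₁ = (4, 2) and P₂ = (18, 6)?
Number of paths = 1890980

Inclusion–exclusion. Total paths: C(29, 21) = 4292145. Through P₁: C(6, 4)·C(23, 17) = 1514205. Through P₂: C(24, 18)·C(5, 3) = 1345960. Since P₁ is strictly southwest of P₂, a monotone path through both must visit P₁ then P₂; paths through both = C(6, 4)·C(18, 14)·C(5, 3) = 459000. Avoid both = 4292145 − 1514205 − 1345960 + 459000 = 1890980.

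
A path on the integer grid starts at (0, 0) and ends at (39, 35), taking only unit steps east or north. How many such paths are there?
Number of paths = 1569396701548619508432

A monotone lattice path from (0, 0) to (39, 35) consists of 39 east steps and 35 north steps in some order, so it is determined by which 39 of the 74 steps are east. The count is C(74, 39) = 1569396701548619508432.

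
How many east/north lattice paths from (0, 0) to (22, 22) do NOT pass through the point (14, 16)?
Number of paths = 1667394670695

Total paths from (0, 0) to (22, 22): C(44, 22) = 2104098963720. Paths through (14, 16): (paths (0, 0) → (14, 16)) × (paths (14, 16) → (22, 22)) = C(30, 14) · C(14, 8) = 145422675 · 3003 = 436704293025. Avoidance count = 2104098963720 − 436704293025 = 1667394670695.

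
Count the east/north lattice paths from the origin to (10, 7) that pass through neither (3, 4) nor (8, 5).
Number of paths = 8786

Inclusion–exclusion. Total paths: C(17, 10) = 19448. Through P₁: C(7, 3)·C(10, 7) = 4200. Through P₂: C(13, 8)·C(4, 2) = 7722. Since P₁ is strictly southwest of P₂, a monotone path through both must visit P₁ then P₂; paths through both = C(7, 3)·C(6, 5)·C(4, 2) = 1260. Avoid both = 19448 − 4200 − 7722 + 1260 = 8786.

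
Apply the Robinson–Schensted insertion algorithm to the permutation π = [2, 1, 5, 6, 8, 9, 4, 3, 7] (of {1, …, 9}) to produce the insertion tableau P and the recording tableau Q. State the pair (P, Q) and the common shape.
P = [1, 3, 6, 7, 9] / [2, 4, 8] / [5];  Q = [1, 3, 4, 5, 6] / [2, 7, 9] / [8];  common shape = (5, 3, 1)

Row-insert the values π_1, π_2, … into P one at a time, bumping the leftmost entry strictly greater than the inserted value down to the next row. The recording tableau Q records, in position (i, j), the step at which that cell was added to P.
  Insert 2 (step 1): P = [2];  Q = [1]
  Insert 1 (step 2): P = [1] / [2];  Q = [1] / [2]
  Insert 5 (step 3): P = [1, 5] / [2];  Q = [1, 3] / [2]
  Insert 6 (step 4): P = [1, 5, 6] / [2];  Q = [1, 3, 4] / [2]
  Insert 8 (step 5): P = [1, 5, 6, 8] / [2];  Q = [1, 3, 4, 5] / [2]
  Insert 9 (step 6): P = [1, 5, 6, 8, 9] / [2];  Q = [1, 3, 4, 5, 6] / [2]
  Insert 4 (step 7): P = [1, 4, 6, 8, 9] / [2, 5];  Q = [1, 3, 4, 5, 6] / [2, 7]
  Insert 3 (step 8): P = [1, 3, 6, 8, 9] / [2, 4] / [5];  Q = [1, 3, 4, 5, 6] / [2, 7] / [8]
  Insert 7 (step 9): P = [1, 3, 6, 7, 9] / [2, 4, 8] / [5];  Q = [1, 3, 4, 5, 6] / [2, 7, 9] / [8]
Final shape: (5, 3, 1).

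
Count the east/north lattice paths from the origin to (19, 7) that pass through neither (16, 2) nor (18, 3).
Number of paths = 644877

Inclusion–exclusion. Total paths: C(26, 19) = 657800. Through P₁: C(18, 16)·C(8, 3) = 8568. Through P₂: C(21, 18)·C(5, 1) = 6650. Since P₁ is strictly southwest of P₂, a monotone path through both must visit P₁ then P₂; paths through both = C(18, 16)·C(3, 2)·C(5, 1) = 2295. Avoid both = 657800 − 8568 − 6650 + 2295 = 644877.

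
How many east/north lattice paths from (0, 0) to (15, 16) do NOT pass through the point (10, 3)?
Number of paths = 298089747

Total paths from (0, 0) to (15, 16): C(31, 15) = 300540195. Paths through (10, 3): (paths (0, 0) → (10, 3)) × (paths (10, 3) → (15, 16)) = C(13, 10) · C(18, 5) = 286 · 8568 = 2450448. Avoidance count = 300540195 − 2450448 = 298089747.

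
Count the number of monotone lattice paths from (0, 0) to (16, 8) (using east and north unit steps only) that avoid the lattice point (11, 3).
Number of paths = 643743

Total paths from (0, 0) to (16, 8): C(24, 16) = 735471. Paths through (11, 3): (paths (0, 0) → (11, 3)) × (paths (11, 3) → (16, 8)) = C(14, 11) · C(10, 5) = 364 · 252 = 91728. Avoidance count = 735471 − 91728 = 643743.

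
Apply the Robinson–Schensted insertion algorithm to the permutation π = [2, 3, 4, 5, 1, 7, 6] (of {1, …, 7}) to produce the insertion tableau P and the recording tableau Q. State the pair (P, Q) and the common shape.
P = [1, 3, 4, 5, 6] / [2, 7];  Q = [1, 2, 3, 4, 6] / [5, 7];  common shape = (5, 2)

Row-insert the values π_1, π_2, … into P one at a time, bumping the leftmost entry strictly greater than the inserted value down to the next row. The recording tableau Q records, in position (i, j), the step at which that cell was added to P.
  Insert 2 (step 1): P = [2];  Q = [1]
  Insert 3 (step 2): P = [2, 3];  Q = [1, 2]
  Insert 4 (step 3): P = [2, 3, 4];  Q = [1, 2, 3]
  Insert 5 (step 4): P = [2, 3, 4, 5];  Q = [1, 2, 3, 4]
  Insert 1 (step 5): P = [1, 3, 4, 5] / [2];  Q = [1, 2, 3, 4] / [5]
  Insert 7 (step 6): P = [1, 3, 4, 5, 7] / [2];  Q = [1, 2, 3, 4, 6] / [5]
  Insert 6 (step 7): P = [1, 3, 4, 5, 6] / [2, 7];  Q = [1, 2, 3, 4, 6] / [5, 7]
Final shape: (5, 2).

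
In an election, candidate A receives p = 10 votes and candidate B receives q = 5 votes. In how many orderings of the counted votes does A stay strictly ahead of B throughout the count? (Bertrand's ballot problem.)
Strict-lead orderings = 1001

Total orderings of the 15 votes with 10 for A: C(15, 10) = 3003. By the Bertrand ballot formula (Cycle Lemma / reflection principle), the number of orderings in which A is strictly ahead of B throughout is (p − q)/(p + q) · C(p + q, p) = (10 − 5)/(10 + 5) · 3003 = 1001.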